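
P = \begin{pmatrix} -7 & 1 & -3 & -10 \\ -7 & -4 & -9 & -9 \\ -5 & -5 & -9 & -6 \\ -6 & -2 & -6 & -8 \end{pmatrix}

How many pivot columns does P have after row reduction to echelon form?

2

Row reduce to echelon form.
R2 ← R2 − R1: [0, -5, -6, 1]
R3 ← R3 − (5/7)·R1: [0, -40/7, -48/7, 8/7]
R4 ← R4 − (6/7)·R1: [0, -20/7, -24/7, 4/7]
R3 ← R3 − (8/7)·R2: [0, 0, 0, 0]
R4 ← R4 − (4/7)·R2: [0, 0, 0, 0]
Echelon form has 2 nonzero rows, so rank(P) = 2.
Each nonzero row contributes one pivot column: 2 pivot columns.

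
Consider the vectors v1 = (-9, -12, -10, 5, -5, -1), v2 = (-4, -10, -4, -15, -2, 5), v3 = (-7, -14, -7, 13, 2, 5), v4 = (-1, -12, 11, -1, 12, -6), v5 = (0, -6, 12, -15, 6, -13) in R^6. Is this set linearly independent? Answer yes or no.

Form the matrix with these vectors as rows and row reduce.
R2 ← R2 − (4/9)·R1: [0, -14/3, 4/9, -155/9, 2/9, 49/9]
R3 ← R3 − (7/9)·R1: [0, -14/3, 7/9, 82/9, 53/9, 52/9]
R4 ← R4 − (1/9)·R1: [0, -32/3, 109/9, -14/9, 113/9, -53/9]
R3 ← R3 − R2: [0, 0, 1/3, 79/3, 17/3, 1/3]
R4 ← R4 − (16/7)·R2: [0, 0, 233/21, 794/21, 253/21, -55/3]
R5 ← R5 − (9/7)·R2: [0, 0, 80/7, 50/7, 40/7, -20]
R4 ← R4 − (233/7)·R3: [0, 0, 0, -5871/7, -1236/7, -206/7]
R5 ← R5 − (240/7)·R3: [0, 0, 0, -6270/7, -1320/7, -220/7]
R5 ← R5 − (110/103)·R4: [0, 0, 0, 0, 0, 0]
4 nonzero rows, so the 5 vectors span a space of dimension 4.
Since 4 < 5, the vectors are linearly dependent.

no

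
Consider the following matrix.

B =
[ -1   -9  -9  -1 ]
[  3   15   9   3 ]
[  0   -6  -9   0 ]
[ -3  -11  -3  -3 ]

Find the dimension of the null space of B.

Row reduce to echelon form.
R2 ← R2 + (3)·R1: [0, -12, -18, 0]
R4 ← R4 − (3)·R1: [0, 16, 24, 0]
R3 ← R3 − (1/2)·R2: [0, 0, 0, 0]
R4 ← R4 + (4/3)·R2: [0, 0, 0, 0]
2 nonzero rows, so rank(B) = 2.
B has 4 columns; by rank–nullity, nullity = 4 − 2 = 2.

2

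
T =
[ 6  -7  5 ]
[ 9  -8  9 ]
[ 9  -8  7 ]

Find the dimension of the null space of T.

Row reduce to echelon form.
R2 ← R2 − (3/2)·R1: [0, 5/2, 3/2]
R3 ← R3 − (3/2)·R1: [0, 5/2, -1/2]
R3 ← R3 − R2: [0, 0, -2]
3 nonzero rows, so rank(T) = 3.
T has 3 columns; by rank–nullity, nullity = 3 − 3 = 0.

0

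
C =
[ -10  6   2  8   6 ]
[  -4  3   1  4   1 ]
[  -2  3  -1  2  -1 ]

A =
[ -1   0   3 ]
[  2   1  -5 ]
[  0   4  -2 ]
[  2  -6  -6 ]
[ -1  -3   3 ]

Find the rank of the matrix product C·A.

3

First compute CA:
[[ 32, -52, -94],
 [ 17, -20, -50],
 [ 13, -10, -34]]
Now row reduce the product.
R2 ← R2 − (17/32)·R1: [0, 61/8, -1/16]
R3 ← R3 − (13/32)·R1: [0, 89/8, 67/16]
R3 ← R3 − (89/61)·R2: [0, 0, 261/61]
3 nonzero rows, so rank(CA) = 3.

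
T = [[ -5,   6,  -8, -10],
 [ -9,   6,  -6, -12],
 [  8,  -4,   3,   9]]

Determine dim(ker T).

2

Row reduce to echelon form.
R2 ← R2 − (9/5)·R1: [0, -24/5, 42/5, 6]
R3 ← R3 + (8/5)·R1: [0, 28/5, -49/5, -7]
R3 ← R3 + (7/6)·R2: [0, 0, 0, 0]
2 nonzero rows, so rank(T) = 2.
T has 4 columns; by rank–nullity, nullity = 4 − 2 = 2.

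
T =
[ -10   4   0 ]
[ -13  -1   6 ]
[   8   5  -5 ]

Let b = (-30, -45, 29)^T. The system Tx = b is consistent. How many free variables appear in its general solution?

Row reduce the augmented matrix [T | b].
R2 ← R2 − (13/10)·R1: [0, -31/5, 6, -6]
R3 ← R3 + (4/5)·R1: [0, 41/5, -5, 5]
R3 ← R3 + (41/31)·R2: [0, 0, 91/31, -91/31]
The echelon form has 3 nonzero rows, and every pivot lies in the first 3 columns, so rank(T) = rank([T|b]) = 3.
The system is consistent.
Free variables = (unknowns) − (rank) = 3 − 3 = 0.

0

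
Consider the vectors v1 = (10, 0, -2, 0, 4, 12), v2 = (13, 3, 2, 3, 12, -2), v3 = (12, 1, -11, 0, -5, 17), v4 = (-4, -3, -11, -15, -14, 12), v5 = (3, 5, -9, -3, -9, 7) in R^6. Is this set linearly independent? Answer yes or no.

Form the matrix with these vectors as rows and row reduce.
R2 ← R2 − (13/10)·R1: [0, 3, 23/5, 3, 34/5, -88/5]
R3 ← R3 − (6/5)·R1: [0, 1, -43/5, 0, -49/5, 13/5]
R4 ← R4 + (2/5)·R1: [0, -3, -59/5, -15, -62/5, 84/5]
R5 ← R5 − (3/10)·R1: [0, 5, -42/5, -3, -51/5, 17/5]
R3 ← R3 − (1/3)·R2: [0, 0, -152/15, -1, -181/15, 127/15]
R4 ← R4 + R2: [0, 0, -36/5, -12, -28/5, -4/5]
R5 ← R5 − (5/3)·R2: [0, 0, -241/15, -8, -323/15, 491/15]
R4 ← R4 − (27/38)·R3: [0, 0, 0, -429/38, 113/38, -259/38]
R5 ← R5 − (241/152)·R3: [0, 0, 0, -975/152, -365/152, 2935/152]
R5 ← R5 − (25/44)·R4: [0, 0, 0, 0, -45/11, 255/11]
5 nonzero rows, so the 5 vectors span a space of dimension 5.
Since 5 = 5, the vectors are linearly independent.

yes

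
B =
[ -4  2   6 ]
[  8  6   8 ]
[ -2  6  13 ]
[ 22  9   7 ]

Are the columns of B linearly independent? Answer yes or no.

Row reduce B to echelon form.
R2 ← R2 + (2)·R1: [0, 10, 20]
R3 ← R3 − (1/2)·R1: [0, 5, 10]
R4 ← R4 + (11/2)·R1: [0, 20, 40]
R3 ← R3 − (1/2)·R2: [0, 0, 0]
R4 ← R4 − (2)·R2: [0, 0, 0]
2 pivots among 3 columns.
Only 2 < 3 pivot columns, so the columns are linearly dependent.

no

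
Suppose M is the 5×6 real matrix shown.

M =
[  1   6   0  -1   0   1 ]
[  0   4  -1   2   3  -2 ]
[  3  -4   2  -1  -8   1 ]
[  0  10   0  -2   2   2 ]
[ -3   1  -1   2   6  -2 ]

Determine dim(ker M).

2

Row reduce to echelon form.
R3 ← R3 − (3)·R1: [0, -22, 2, 2, -8, -2]
R5 ← R5 + (3)·R1: [0, 19, -1, -1, 6, 1]
R3 ← R3 + (11/2)·R2: [0, 0, -7/2, 13, 17/2, -13]
R4 ← R4 − (5/2)·R2: [0, 0, 5/2, -7, -11/2, 7]
R5 ← R5 − (19/4)·R2: [0, 0, 15/4, -21/2, -33/4, 21/2]
R4 ← R4 + (5/7)·R3: [0, 0, 0, 16/7, 4/7, -16/7]
R5 ← R5 + (15/14)·R3: [0, 0, 0, 24/7, 6/7, -24/7]
R5 ← R5 − (3/2)·R4: [0, 0, 0, 0, 0, 0]
4 nonzero rows, so rank(M) = 4.
M has 6 columns; by rank–nullity, nullity = 6 − 4 = 2.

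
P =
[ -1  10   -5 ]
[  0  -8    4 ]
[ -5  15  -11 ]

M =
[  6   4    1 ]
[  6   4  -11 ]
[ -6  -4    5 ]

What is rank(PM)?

First compute PM:
[[ 84,  56, -136],
 [-72, -48, 108],
 [126,  84, -225]]
Now row reduce the product.
R2 ← R2 + (6/7)·R1: [0, 0, -60/7]
R3 ← R3 − (3/2)·R1: [0, 0, -21]
R3 ← R3 − (49/20)·R2: [0, 0, 0]
2 nonzero rows, so rank(PM) = 2.

2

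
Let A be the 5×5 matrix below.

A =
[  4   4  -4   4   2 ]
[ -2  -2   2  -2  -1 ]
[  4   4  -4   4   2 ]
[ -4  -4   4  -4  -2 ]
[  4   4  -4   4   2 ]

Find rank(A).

1

Row reduce to echelon form.
R2 ← R2 + (1/2)·R1: [0, 0, 0, 0, 0]
R3 ← R3 − R1: [0, 0, 0, 0, 0]
R4 ← R4 + R1: [0, 0, 0, 0, 0]
R5 ← R5 − R1: [0, 0, 0, 0, 0]
Echelon form has 1 nonzero row, so rank(A) = 1.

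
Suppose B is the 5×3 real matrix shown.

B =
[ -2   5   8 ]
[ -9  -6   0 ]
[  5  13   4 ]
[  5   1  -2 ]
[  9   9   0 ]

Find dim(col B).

Row reduce to echelon form.
R2 ← R2 − (9/2)·R1: [0, -57/2, -36]
R3 ← R3 + (5/2)·R1: [0, 51/2, 24]
R4 ← R4 + (5/2)·R1: [0, 27/2, 18]
R5 ← R5 + (9/2)·R1: [0, 63/2, 36]
R3 ← R3 + (17/19)·R2: [0, 0, -156/19]
R4 ← R4 + (9/19)·R2: [0, 0, 18/19]
R5 ← R5 + (21/19)·R2: [0, 0, -72/19]
R4 ← R4 + (3/26)·R3: [0, 0, 0]
R5 ← R5 − (6/13)·R3: [0, 0, 0]
Echelon form has 3 nonzero rows, so rank(B) = 3.
The column space has dimension equal to the rank: 3.

3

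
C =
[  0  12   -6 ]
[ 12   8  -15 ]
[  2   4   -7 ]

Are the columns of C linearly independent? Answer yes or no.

yes

Row reduce C to echelon form.
Swap R1 ↔ R2
R3 ← R3 − (1/6)·R1: [0, 8/3, -9/2]
R3 ← R3 − (2/9)·R2: [0, 0, -19/6]
3 pivots among 3 columns.
Every column is a pivot column, so the columns are linearly independent.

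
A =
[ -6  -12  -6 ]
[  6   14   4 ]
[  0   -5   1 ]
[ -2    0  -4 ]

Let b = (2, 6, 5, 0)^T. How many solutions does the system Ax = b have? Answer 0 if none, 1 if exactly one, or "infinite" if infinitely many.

0

Row reduce the augmented matrix [A | b].
R2 ← R2 + R1: [0, 2, -2, 8]
R4 ← R4 − (1/3)·R1: [0, 4, -2, -2/3]
R3 ← R3 + (5/2)·R2: [0, 0, -4, 25]
R4 ← R4 − (2)·R2: [0, 0, 2, -50/3]
R4 ← R4 + (1/2)·R3: [0, 0, 0, -25/6]
The echelon form has 4 nonzero rows; the last pivot sits in the augmented column, so rank(A) = 3 but rank([A|b]) = 4.
Since the ranks differ, the system is inconsistent.
It has no solutions.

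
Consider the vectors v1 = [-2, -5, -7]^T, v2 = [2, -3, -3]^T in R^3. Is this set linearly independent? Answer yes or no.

yes

Form the matrix with these vectors as rows and row reduce.
R2 ← R2 + R1: [0, -8, -10]
2 nonzero rows, so the 2 vectors span a space of dimension 2.
Since 2 = 2, the vectors are linearly independent.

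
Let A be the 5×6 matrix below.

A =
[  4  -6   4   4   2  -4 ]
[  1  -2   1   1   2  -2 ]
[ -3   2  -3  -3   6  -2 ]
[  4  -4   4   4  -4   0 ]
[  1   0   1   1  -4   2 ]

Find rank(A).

Row reduce to echelon form.
R2 ← R2 − (1/4)·R1: [0, -1/2, 0, 0, 3/2, -1]
R3 ← R3 + (3/4)·R1: [0, -5/2, 0, 0, 15/2, -5]
R4 ← R4 − R1: [0, 2, 0, 0, -6, 4]
R5 ← R5 − (1/4)·R1: [0, 3/2, 0, 0, -9/2, 3]
R3 ← R3 − (5)·R2: [0, 0, 0, 0, 0, 0]
R4 ← R4 + (4)·R2: [0, 0, 0, 0, 0, 0]
R5 ← R5 + (3)·R2: [0, 0, 0, 0, 0, 0]
Echelon form has 2 nonzero rows, so rank(A) = 2.

2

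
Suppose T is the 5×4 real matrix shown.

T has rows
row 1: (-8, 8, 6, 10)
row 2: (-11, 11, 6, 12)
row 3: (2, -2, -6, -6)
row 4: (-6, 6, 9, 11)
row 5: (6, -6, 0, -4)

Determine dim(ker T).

Row reduce to echelon form.
R2 ← R2 − (11/8)·R1: [0, 0, -9/4, -7/4]
R3 ← R3 + (1/4)·R1: [0, 0, -9/2, -7/2]
R4 ← R4 − (3/4)·R1: [0, 0, 9/2, 7/2]
R5 ← R5 + (3/4)·R1: [0, 0, 9/2, 7/2]
R3 ← R3 − (2)·R2: [0, 0, 0, 0]
R4 ← R4 + (2)·R2: [0, 0, 0, 0]
R5 ← R5 + (2)·R2: [0, 0, 0, 0]
2 nonzero rows, so rank(T) = 2.
T has 4 columns; by rank–nullity, nullity = 4 − 2 = 2.

2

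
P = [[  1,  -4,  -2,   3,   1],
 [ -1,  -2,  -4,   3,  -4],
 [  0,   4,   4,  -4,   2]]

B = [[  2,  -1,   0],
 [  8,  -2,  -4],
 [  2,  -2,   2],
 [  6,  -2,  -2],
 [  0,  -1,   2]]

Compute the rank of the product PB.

First compute PB:
[[-16,   4,   8],
 [ -8,  11, -14],
 [ 16, -10,   4]]
Now row reduce the product.
R2 ← R2 − (1/2)·R1: [0, 9, -18]
R3 ← R3 + R1: [0, -6, 12]
R3 ← R3 + (2/3)·R2: [0, 0, 0]
2 nonzero rows, so rank(PB) = 2.

2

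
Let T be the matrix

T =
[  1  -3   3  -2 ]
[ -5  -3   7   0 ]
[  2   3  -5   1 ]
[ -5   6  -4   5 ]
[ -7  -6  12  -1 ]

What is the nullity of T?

2

Row reduce to echelon form.
R2 ← R2 + (5)·R1: [0, -18, 22, -10]
R3 ← R3 − (2)·R1: [0, 9, -11, 5]
R4 ← R4 + (5)·R1: [0, -9, 11, -5]
R5 ← R5 + (7)·R1: [0, -27, 33, -15]
R3 ← R3 + (1/2)·R2: [0, 0, 0, 0]
R4 ← R4 − (1/2)·R2: [0, 0, 0, 0]
R5 ← R5 − (3/2)·R2: [0, 0, 0, 0]
2 nonzero rows, so rank(T) = 2.
T has 4 columns; by rank–nullity, nullity = 4 − 2 = 2.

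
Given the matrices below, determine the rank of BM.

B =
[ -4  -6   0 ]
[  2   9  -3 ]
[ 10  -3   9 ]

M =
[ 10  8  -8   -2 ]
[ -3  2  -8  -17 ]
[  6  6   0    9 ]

First compute BM:
[[-22, -44,  80, 110],
 [-25,  16, -88, -184],
 [163, 128, -56, 112]]
Now row reduce the product.
R2 ← R2 − (25/22)·R1: [0, 66, -1968/11, -309]
R3 ← R3 + (163/22)·R1: [0, -198, 5904/11, 927]
R3 ← R3 + (3)·R2: [0, 0, 0, 0]
2 nonzero rows, so rank(BM) = 2.

2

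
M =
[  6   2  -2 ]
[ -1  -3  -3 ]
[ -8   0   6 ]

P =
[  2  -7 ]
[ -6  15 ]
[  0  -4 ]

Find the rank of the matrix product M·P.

2

First compute MP:
[[  0,  -4],
 [ 16, -26],
 [-16,  32]]
Now row reduce the product.
Swap R1 ↔ R2
R3 ← R3 + R1: [0, 6]
R3 ← R3 + (3/2)·R2: [0, 0]
2 nonzero rows, so rank(MP) = 2.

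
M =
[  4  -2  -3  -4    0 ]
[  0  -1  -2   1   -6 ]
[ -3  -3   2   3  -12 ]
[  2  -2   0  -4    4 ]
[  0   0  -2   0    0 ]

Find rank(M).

Row reduce to echelon form.
R3 ← R3 + (3/4)·R1: [0, -9/2, -1/4, 0, -12]
R4 ← R4 − (1/2)·R1: [0, -1, 3/2, -2, 4]
R3 ← R3 − (9/2)·R2: [0, 0, 35/4, -9/2, 15]
R4 ← R4 − R2: [0, 0, 7/2, -3, 10]
R4 ← R4 − (2/5)·R3: [0, 0, 0, -6/5, 4]
R5 ← R5 + (8/35)·R3: [0, 0, 0, -36/35, 24/7]
R5 ← R5 − (6/7)·R4: [0, 0, 0, 0, 0]
Echelon form has 4 nonzero rows, so rank(M) = 4.

4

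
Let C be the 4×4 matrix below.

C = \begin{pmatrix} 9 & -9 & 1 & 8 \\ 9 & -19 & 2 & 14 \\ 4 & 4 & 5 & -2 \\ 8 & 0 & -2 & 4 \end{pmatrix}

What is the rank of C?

Row reduce to echelon form.
R2 ← R2 − R1: [0, -10, 1, 6]
R3 ← R3 − (4/9)·R1: [0, 8, 41/9, -50/9]
R4 ← R4 − (8/9)·R1: [0, 8, -26/9, -28/9]
R3 ← R3 + (4/5)·R2: [0, 0, 241/45, -34/45]
R4 ← R4 + (4/5)·R2: [0, 0, -94/45, 76/45]
R4 ← R4 + (94/241)·R3: [0, 0, 0, 336/241]
Echelon form has 4 nonzero rows, so rank(C) = 4.

4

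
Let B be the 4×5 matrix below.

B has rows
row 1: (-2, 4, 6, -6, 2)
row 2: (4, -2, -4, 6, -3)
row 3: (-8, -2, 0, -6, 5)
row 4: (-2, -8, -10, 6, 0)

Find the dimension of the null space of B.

Row reduce to echelon form.
R2 ← R2 + (2)·R1: [0, 6, 8, -6, 1]
R3 ← R3 − (4)·R1: [0, -18, -24, 18, -3]
R4 ← R4 − R1: [0, -12, -16, 12, -2]
R3 ← R3 + (3)·R2: [0, 0, 0, 0, 0]
R4 ← R4 + (2)·R2: [0, 0, 0, 0, 0]
2 nonzero rows, so rank(B) = 2.
B has 5 columns; by rank–nullity, nullity = 5 − 2 = 3.

3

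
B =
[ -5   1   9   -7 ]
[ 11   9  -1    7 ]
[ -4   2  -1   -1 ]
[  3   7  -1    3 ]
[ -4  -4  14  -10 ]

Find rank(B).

Row reduce to echelon form.
R2 ← R2 + (11/5)·R1: [0, 56/5, 94/5, -42/5]
R3 ← R3 − (4/5)·R1: [0, 6/5, -41/5, 23/5]
R4 ← R4 + (3/5)·R1: [0, 38/5, 22/5, -6/5]
R5 ← R5 − (4/5)·R1: [0, -24/5, 34/5, -22/5]
R3 ← R3 − (3/28)·R2: [0, 0, -143/14, 11/2]
R4 ← R4 − (19/28)·R2: [0, 0, -117/14, 9/2]
R5 ← R5 + (3/7)·R2: [0, 0, 104/7, -8]
R4 ← R4 − (9/11)·R3: [0, 0, 0, 0]
R5 ← R5 + (16/11)·R3: [0, 0, 0, 0]
Echelon form has 3 nonzero rows, so rank(B) = 3.

3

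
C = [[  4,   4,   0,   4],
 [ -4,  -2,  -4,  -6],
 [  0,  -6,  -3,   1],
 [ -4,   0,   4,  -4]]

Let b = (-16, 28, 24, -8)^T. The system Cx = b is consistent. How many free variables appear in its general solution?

Row reduce the augmented matrix [C | b].
R2 ← R2 + R1: [0, 2, -4, -2, 12]
R4 ← R4 + R1: [0, 4, 4, 0, -24]
R3 ← R3 + (3)·R2: [0, 0, -15, -5, 60]
R4 ← R4 − (2)·R2: [0, 0, 12, 4, -48]
R4 ← R4 + (4/5)·R3: [0, 0, 0, 0, 0]
The echelon form has 3 nonzero rows, and every pivot lies in the first 4 columns, so rank(C) = rank([C|b]) = 3.
The system is consistent.
Free variables = (unknowns) − (rank) = 4 − 3 = 1.

1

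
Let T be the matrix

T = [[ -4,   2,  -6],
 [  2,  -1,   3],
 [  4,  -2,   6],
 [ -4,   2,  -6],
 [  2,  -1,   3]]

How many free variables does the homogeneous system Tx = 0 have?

2

Row reduce to echelon form.
R2 ← R2 + (1/2)·R1: [0, 0, 0]
R3 ← R3 + R1: [0, 0, 0]
R4 ← R4 − R1: [0, 0, 0]
R5 ← R5 + (1/2)·R1: [0, 0, 0]
1 nonzero row, so rank(T) = 1.
T has 3 columns; by rank–nullity, nullity = 3 − 1 = 2.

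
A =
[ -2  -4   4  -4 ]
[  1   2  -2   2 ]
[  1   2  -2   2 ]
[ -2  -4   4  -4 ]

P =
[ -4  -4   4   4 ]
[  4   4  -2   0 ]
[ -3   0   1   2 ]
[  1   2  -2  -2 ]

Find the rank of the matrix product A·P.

First compute AP:
[[-24, -16,  12,   8],
 [ 12,   8,  -6,  -4],
 [ 12,   8,  -6,  -4],
 [-24, -16,  12,   8]]
Now row reduce the product.
R2 ← R2 + (1/2)·R1: [0, 0, 0, 0]
R3 ← R3 + (1/2)·R1: [0, 0, 0, 0]
R4 ← R4 − R1: [0, 0, 0, 0]
1 nonzero row, so rank(AP) = 1.

1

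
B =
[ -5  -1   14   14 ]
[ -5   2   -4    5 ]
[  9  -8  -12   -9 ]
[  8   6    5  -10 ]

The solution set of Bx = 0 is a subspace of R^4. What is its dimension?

0

Row reduce to echelon form.
R2 ← R2 − R1: [0, 3, -18, -9]
R3 ← R3 + (9/5)·R1: [0, -49/5, 66/5, 81/5]
R4 ← R4 + (8/5)·R1: [0, 22/5, 137/5, 62/5]
R3 ← R3 + (49/15)·R2: [0, 0, -228/5, -66/5]
R4 ← R4 − (22/15)·R2: [0, 0, 269/5, 128/5]
R4 ← R4 + (269/228)·R3: [0, 0, 0, 381/38]
4 nonzero rows, so rank(B) = 4.
B has 4 columns; by rank–nullity, nullity = 4 − 4 = 0.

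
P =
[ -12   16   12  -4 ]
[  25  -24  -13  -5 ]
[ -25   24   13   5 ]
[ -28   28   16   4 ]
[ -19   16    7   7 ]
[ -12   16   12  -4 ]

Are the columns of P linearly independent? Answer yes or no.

Row reduce P to echelon form.
R2 ← R2 + (25/12)·R1: [0, 28/3, 12, -40/3]
R3 ← R3 − (25/12)·R1: [0, -28/3, -12, 40/3]
R4 ← R4 − (7/3)·R1: [0, -28/3, -12, 40/3]
R5 ← R5 − (19/12)·R1: [0, -28/3, -12, 40/3]
R6 ← R6 − R1: [0, 0, 0, 0]
R3 ← R3 + R2: [0, 0, 0, 0]
R4 ← R4 + R2: [0, 0, 0, 0]
R5 ← R5 + R2: [0, 0, 0, 0]
2 pivots among 4 columns.
Only 2 < 4 pivot columns, so the columns are linearly dependent.

no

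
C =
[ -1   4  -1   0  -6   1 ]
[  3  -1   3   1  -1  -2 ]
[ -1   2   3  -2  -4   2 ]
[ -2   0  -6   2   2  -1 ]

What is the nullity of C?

2

Row reduce to echelon form.
R2 ← R2 + (3)·R1: [0, 11, 0, 1, -19, 1]
R3 ← R3 − R1: [0, -2, 4, -2, 2, 1]
R4 ← R4 − (2)·R1: [0, -8, -4, 2, 14, -3]
R3 ← R3 + (2/11)·R2: [0, 0, 4, -20/11, -16/11, 13/11]
R4 ← R4 + (8/11)·R2: [0, 0, -4, 30/11, 2/11, -25/11]
R4 ← R4 + R3: [0, 0, 0, 10/11, -14/11, -12/11]
4 nonzero rows, so rank(C) = 4.
C has 6 columns; by rank–nullity, nullity = 6 − 4 = 2.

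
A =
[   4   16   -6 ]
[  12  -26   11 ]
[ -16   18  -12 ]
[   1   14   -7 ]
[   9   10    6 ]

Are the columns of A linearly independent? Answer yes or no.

yes

Row reduce A to echelon form.
R2 ← R2 − (3)·R1: [0, -74, 29]
R3 ← R3 + (4)·R1: [0, 82, -36]
R4 ← R4 − (1/4)·R1: [0, 10, -11/2]
R5 ← R5 − (9/4)·R1: [0, -26, 39/2]
R3 ← R3 + (41/37)·R2: [0, 0, -143/37]
R4 ← R4 + (5/37)·R2: [0, 0, -117/74]
R5 ← R5 − (13/37)·R2: [0, 0, 689/74]
R4 ← R4 − (9/22)·R3: [0, 0, 0]
R5 ← R5 + (53/22)·R3: [0, 0, 0]
3 pivots among 3 columns.
Every column is a pivot column, so the columns are linearly independent.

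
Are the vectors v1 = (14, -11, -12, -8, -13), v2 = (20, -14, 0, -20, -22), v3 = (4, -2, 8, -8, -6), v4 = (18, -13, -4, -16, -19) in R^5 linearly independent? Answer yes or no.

no

Form the matrix with these vectors as rows and row reduce.
R2 ← R2 − (10/7)·R1: [0, 12/7, 120/7, -60/7, -24/7]
R3 ← R3 − (2/7)·R1: [0, 8/7, 80/7, -40/7, -16/7]
R4 ← R4 − (9/7)·R1: [0, 8/7, 80/7, -40/7, -16/7]
R3 ← R3 − (2/3)·R2: [0, 0, 0, 0, 0]
R4 ← R4 − (2/3)·R2: [0, 0, 0, 0, 0]
2 nonzero rows, so the 4 vectors span a space of dimension 2.
Since 2 < 4, the vectors are linearly dependent.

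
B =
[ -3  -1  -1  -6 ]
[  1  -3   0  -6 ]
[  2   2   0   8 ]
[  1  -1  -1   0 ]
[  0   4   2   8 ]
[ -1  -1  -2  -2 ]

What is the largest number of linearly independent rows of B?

3

Row reduce to echelon form.
R2 ← R2 + (1/3)·R1: [0, -10/3, -1/3, -8]
R3 ← R3 + (2/3)·R1: [0, 4/3, -2/3, 4]
R4 ← R4 + (1/3)·R1: [0, -4/3, -4/3, -2]
R6 ← R6 − (1/3)·R1: [0, -2/3, -5/3, 0]
R3 ← R3 + (2/5)·R2: [0, 0, -4/5, 4/5]
R4 ← R4 − (2/5)·R2: [0, 0, -6/5, 6/5]
R5 ← R5 + (6/5)·R2: [0, 0, 8/5, -8/5]
R6 ← R6 − (1/5)·R2: [0, 0, -8/5, 8/5]
R4 ← R4 − (3/2)·R3: [0, 0, 0, 0]
R5 ← R5 + (2)·R3: [0, 0, 0, 0]
R6 ← R6 − (2)·R3: [0, 0, 0, 0]
Echelon form has 3 nonzero rows, so rank(B) = 3.
The rank gives the maximum number of linearly independent rows: 3.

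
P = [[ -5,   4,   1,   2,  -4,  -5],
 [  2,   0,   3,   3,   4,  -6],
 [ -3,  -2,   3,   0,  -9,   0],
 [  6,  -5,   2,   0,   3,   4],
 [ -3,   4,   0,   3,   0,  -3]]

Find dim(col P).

5

Row reduce to echelon form.
R2 ← R2 + (2/5)·R1: [0, 8/5, 17/5, 19/5, 12/5, -8]
R3 ← R3 − (3/5)·R1: [0, -22/5, 12/5, -6/5, -33/5, 3]
R4 ← R4 + (6/5)·R1: [0, -1/5, 16/5, 12/5, -9/5, -2]
R5 ← R5 − (3/5)·R1: [0, 8/5, -3/5, 9/5, 12/5, 0]
R3 ← R3 + (11/4)·R2: [0, 0, 47/4, 37/4, 0, -19]
R4 ← R4 + (1/8)·R2: [0, 0, 29/8, 23/8, -3/2, -3]
R5 ← R5 − R2: [0, 0, -4, -2, 0, 8]
R4 ← R4 − (29/94)·R3: [0, 0, 0, 1/47, -3/2, 269/94]
R5 ← R5 + (16/47)·R3: [0, 0, 0, 54/47, 0, 72/47]
R5 ← R5 − (54)·R4: [0, 0, 0, 0, 81, -153]
Echelon form has 5 nonzero rows, so rank(P) = 5.
The column space has dimension equal to the rank: 5.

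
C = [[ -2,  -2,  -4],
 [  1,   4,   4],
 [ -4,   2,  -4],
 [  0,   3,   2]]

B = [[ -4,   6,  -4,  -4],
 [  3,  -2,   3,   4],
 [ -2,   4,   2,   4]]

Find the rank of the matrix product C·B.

First compute CB:
[[ 10, -24,  -6, -16],
 [  0,  14,  16,  28],
 [ 30, -44,  14,   8],
 [  5,   2,  13,  20]]
Now row reduce the product.
R3 ← R3 − (3)·R1: [0, 28, 32, 56]
R4 ← R4 − (1/2)·R1: [0, 14, 16, 28]
R3 ← R3 − (2)·R2: [0, 0, 0, 0]
R4 ← R4 − R2: [0, 0, 0, 0]
2 nonzero rows, so rank(CB) = 2.

2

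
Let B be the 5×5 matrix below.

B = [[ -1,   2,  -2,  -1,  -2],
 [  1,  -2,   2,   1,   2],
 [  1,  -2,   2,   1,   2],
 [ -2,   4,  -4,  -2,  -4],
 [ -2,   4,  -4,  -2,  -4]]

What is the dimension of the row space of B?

1

Row reduce to echelon form.
R2 ← R2 + R1: [0, 0, 0, 0, 0]
R3 ← R3 + R1: [0, 0, 0, 0, 0]
R4 ← R4 − (2)·R1: [0, 0, 0, 0, 0]
R5 ← R5 − (2)·R1: [0, 0, 0, 0, 0]
Echelon form has 1 nonzero row, so rank(B) = 1.
The row space has dimension equal to the rank: 1.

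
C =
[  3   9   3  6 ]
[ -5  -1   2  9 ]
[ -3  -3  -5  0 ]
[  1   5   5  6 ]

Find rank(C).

3

Row reduce to echelon form.
R2 ← R2 + (5/3)·R1: [0, 14, 7, 19]
R3 ← R3 + R1: [0, 6, -2, 6]
R4 ← R4 − (1/3)·R1: [0, 2, 4, 4]
R3 ← R3 − (3/7)·R2: [0, 0, -5, -15/7]
R4 ← R4 − (1/7)·R2: [0, 0, 3, 9/7]
R4 ← R4 + (3/5)·R3: [0, 0, 0, 0]
Echelon form has 3 nonzero rows, so rank(C) = 3.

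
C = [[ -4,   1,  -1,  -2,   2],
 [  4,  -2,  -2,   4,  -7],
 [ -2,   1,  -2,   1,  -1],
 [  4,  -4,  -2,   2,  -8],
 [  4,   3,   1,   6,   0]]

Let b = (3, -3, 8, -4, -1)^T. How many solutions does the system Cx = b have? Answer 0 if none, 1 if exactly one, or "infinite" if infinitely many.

0

Row reduce the augmented matrix [C | b].
R2 ← R2 + R1: [0, -1, -3, 2, -5, 0]
R3 ← R3 − (1/2)·R1: [0, 1/2, -3/2, 2, -2, 13/2]
R4 ← R4 + R1: [0, -3, -3, 0, -6, -1]
R5 ← R5 + R1: [0, 4, 0, 4, 2, 2]
R3 ← R3 + (1/2)·R2: [0, 0, -3, 3, -9/2, 13/2]
R4 ← R4 − (3)·R2: [0, 0, 6, -6, 9, -1]
R5 ← R5 + (4)·R2: [0, 0, -12, 12, -18, 2]
R4 ← R4 + (2)·R3: [0, 0, 0, 0, 0, 12]
R5 ← R5 − (4)·R3: [0, 0, 0, 0, 0, -24]
R5 ← R5 + (2)·R4: [0, 0, 0, 0, 0, 0]
The echelon form has 4 nonzero rows; the last pivot sits in the augmented column, so rank(C) = 3 but rank([C|b]) = 4.
Since the ranks differ, the system is inconsistent.
It has no solutions.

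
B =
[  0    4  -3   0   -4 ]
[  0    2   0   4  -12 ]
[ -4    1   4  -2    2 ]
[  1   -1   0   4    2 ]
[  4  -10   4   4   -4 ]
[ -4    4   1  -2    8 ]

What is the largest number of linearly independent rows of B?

Row reduce to echelon form.
Swap R1 ↔ R3
R4 ← R4 + (1/4)·R1: [0, -3/4, 1, 7/2, 5/2]
R5 ← R5 + R1: [0, -9, 8, 2, -2]
R6 ← R6 − R1: [0, 3, -3, 0, 6]
R3 ← R3 − (2)·R2: [0, 0, -3, -8, 20]
R4 ← R4 + (3/8)·R2: [0, 0, 1, 5, -2]
R5 ← R5 + (9/2)·R2: [0, 0, 8, 20, -56]
R6 ← R6 − (3/2)·R2: [0, 0, -3, -6, 24]
R4 ← R4 + (1/3)·R3: [0, 0, 0, 7/3, 14/3]
R5 ← R5 + (8/3)·R3: [0, 0, 0, -4/3, -8/3]
R6 ← R6 − R3: [0, 0, 0, 2, 4]
R5 ← R5 + (4/7)·R4: [0, 0, 0, 0, 0]
R6 ← R6 − (6/7)·R4: [0, 0, 0, 0, 0]
Echelon form has 4 nonzero rows, so rank(B) = 4.
The rank gives the maximum number of linearly independent rows: 4.

4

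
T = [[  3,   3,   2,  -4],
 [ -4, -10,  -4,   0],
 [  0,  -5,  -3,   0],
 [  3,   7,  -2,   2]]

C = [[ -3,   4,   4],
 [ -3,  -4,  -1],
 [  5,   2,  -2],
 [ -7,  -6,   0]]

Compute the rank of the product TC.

First compute TC:
[[ 20,  28,   5],
 [ 22,  16,   2],
 [  0,  14,  11],
 [-54, -32,   9]]
Now row reduce the product.
R2 ← R2 − (11/10)·R1: [0, -74/5, -7/2]
R4 ← R4 + (27/10)·R1: [0, 218/5, 45/2]
R3 ← R3 + (35/37)·R2: [0, 0, 569/74]
R4 ← R4 + (109/37)·R2: [0, 0, 451/37]
R4 ← R4 − (902/569)·R3: [0, 0, 0]
3 nonzero rows, so rank(TC) = 3.

3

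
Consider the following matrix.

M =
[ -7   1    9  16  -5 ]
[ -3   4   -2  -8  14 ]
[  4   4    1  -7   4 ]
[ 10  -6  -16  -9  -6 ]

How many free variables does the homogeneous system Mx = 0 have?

Row reduce to echelon form.
R2 ← R2 − (3/7)·R1: [0, 25/7, -41/7, -104/7, 113/7]
R3 ← R3 + (4/7)·R1: [0, 32/7, 43/7, 15/7, 8/7]
R4 ← R4 + (10/7)·R1: [0, -32/7, -22/7, 97/7, -92/7]
R3 ← R3 − (32/25)·R2: [0, 0, 341/25, 529/25, -488/25]
R4 ← R4 + (32/25)·R2: [0, 0, -266/25, -129/25, 188/25]
R4 ← R4 + (266/341)·R3: [0, 0, 0, 3869/341, -2628/341]
4 nonzero rows, so rank(M) = 4.
M has 5 columns; by rank–nullity, nullity = 5 − 4 = 1.

1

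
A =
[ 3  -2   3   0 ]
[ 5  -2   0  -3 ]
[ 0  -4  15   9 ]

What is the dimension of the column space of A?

Row reduce to echelon form.
R2 ← R2 − (5/3)·R1: [0, 4/3, -5, -3]
R3 ← R3 + (3)·R2: [0, 0, 0, 0]
Echelon form has 2 nonzero rows, so rank(A) = 2.
The column space has dimension equal to the rank: 2.

2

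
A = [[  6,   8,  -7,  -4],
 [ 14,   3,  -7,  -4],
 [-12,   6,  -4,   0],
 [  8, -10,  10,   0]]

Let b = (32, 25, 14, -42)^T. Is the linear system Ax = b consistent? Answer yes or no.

Row reduce the augmented matrix [A | b].
R2 ← R2 − (7/3)·R1: [0, -47/3, 28/3, 16/3, -149/3]
R3 ← R3 + (2)·R1: [0, 22, -18, -8, 78]
R4 ← R4 − (4/3)·R1: [0, -62/3, 58/3, 16/3, -254/3]
R3 ← R3 + (66/47)·R2: [0, 0, -230/47, -24/47, 388/47]
R4 ← R4 − (62/47)·R2: [0, 0, 330/47, -80/47, -900/47]
R4 ← R4 + (33/23)·R3: [0, 0, 0, -56/23, -168/23]
The echelon form has 4 nonzero rows, and every pivot lies in the first 4 columns, so rank(A) = rank([A|b]) = 4.
The system is consistent.

yes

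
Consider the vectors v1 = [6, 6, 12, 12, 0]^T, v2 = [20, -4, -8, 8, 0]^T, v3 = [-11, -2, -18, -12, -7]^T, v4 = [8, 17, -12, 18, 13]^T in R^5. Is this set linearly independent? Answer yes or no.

Form the matrix with these vectors as rows and row reduce.
R2 ← R2 − (10/3)·R1: [0, -24, -48, -32, 0]
R3 ← R3 + (11/6)·R1: [0, 9, 4, 10, -7]
R4 ← R4 − (4/3)·R1: [0, 9, -28, 2, 13]
R3 ← R3 + (3/8)·R2: [0, 0, -14, -2, -7]
R4 ← R4 + (3/8)·R2: [0, 0, -46, -10, 13]
R4 ← R4 − (23/7)·R3: [0, 0, 0, -24/7, 36]
4 nonzero rows, so the 4 vectors span a space of dimension 4.
Since 4 = 4, the vectors are linearly independent.

yes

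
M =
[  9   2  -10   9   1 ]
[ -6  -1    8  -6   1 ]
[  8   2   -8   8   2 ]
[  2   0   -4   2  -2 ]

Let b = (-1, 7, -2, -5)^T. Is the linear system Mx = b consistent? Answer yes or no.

no

Row reduce the augmented matrix [M | b].
R2 ← R2 + (2/3)·R1: [0, 1/3, 4/3, 0, 5/3, 19/3]
R3 ← R3 − (8/9)·R1: [0, 2/9, 8/9, 0, 10/9, -10/9]
R4 ← R4 − (2/9)·R1: [0, -4/9, -16/9, 0, -20/9, -43/9]
R3 ← R3 − (2/3)·R2: [0, 0, 0, 0, 0, -16/3]
R4 ← R4 + (4/3)·R2: [0, 0, 0, 0, 0, 11/3]
R4 ← R4 + (11/16)·R3: [0, 0, 0, 0, 0, 0]
The echelon form has 3 nonzero rows; the last pivot sits in the augmented column, so rank(M) = 2 but rank([M|b]) = 3.
Since the ranks differ, the system is inconsistent.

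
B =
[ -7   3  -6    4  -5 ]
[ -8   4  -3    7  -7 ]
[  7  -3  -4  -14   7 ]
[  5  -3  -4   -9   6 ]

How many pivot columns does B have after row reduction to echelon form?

3

Row reduce to echelon form.
R2 ← R2 − (8/7)·R1: [0, 4/7, 27/7, 17/7, -9/7]
R3 ← R3 + R1: [0, 0, -10, -10, 2]
R4 ← R4 + (5/7)·R1: [0, -6/7, -58/7, -43/7, 17/7]
R4 ← R4 + (3/2)·R2: [0, 0, -5/2, -5/2, 1/2]
R4 ← R4 − (1/4)·R3: [0, 0, 0, 0, 0]
Echelon form has 3 nonzero rows, so rank(B) = 3.
Each nonzero row contributes one pivot column: 3 pivot columns.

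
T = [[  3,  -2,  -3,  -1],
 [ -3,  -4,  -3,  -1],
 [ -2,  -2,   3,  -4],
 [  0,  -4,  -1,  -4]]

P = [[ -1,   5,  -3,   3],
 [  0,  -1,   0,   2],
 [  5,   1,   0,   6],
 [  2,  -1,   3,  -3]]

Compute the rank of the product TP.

4

First compute TP:
[[-20,  15, -12, -10],
 [-14, -13,   6, -32],
 [  9,  -1,  -6,  20],
 [-13,   7, -12,  -2]]
Now row reduce the product.
R2 ← R2 − (7/10)·R1: [0, -47/2, 72/5, -25]
R3 ← R3 + (9/20)·R1: [0, 23/4, -57/5, 31/2]
R4 ← R4 − (13/20)·R1: [0, -11/4, -21/5, 9/2]
R3 ← R3 + (23/94)·R2: [0, 0, -1851/235, 441/47]
R4 ← R4 − (11/94)·R2: [0, 0, -1383/235, 349/47]
R4 ← R4 − (461/617)·R3: [0, 0, 0, 256/617]
4 nonzero rows, so rank(TP) = 4.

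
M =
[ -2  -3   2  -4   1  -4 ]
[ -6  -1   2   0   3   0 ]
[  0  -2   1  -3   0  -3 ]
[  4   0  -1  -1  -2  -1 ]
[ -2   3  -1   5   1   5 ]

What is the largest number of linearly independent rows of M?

2

Row reduce to echelon form.
R2 ← R2 − (3)·R1: [0, 8, -4, 12, 0, 12]
R4 ← R4 + (2)·R1: [0, -6, 3, -9, 0, -9]
R5 ← R5 − R1: [0, 6, -3, 9, 0, 9]
R3 ← R3 + (1/4)·R2: [0, 0, 0, 0, 0, 0]
R4 ← R4 + (3/4)·R2: [0, 0, 0, 0, 0, 0]
R5 ← R5 − (3/4)·R2: [0, 0, 0, 0, 0, 0]
Echelon form has 2 nonzero rows, so rank(M) = 2.
The rank gives the maximum number of linearly independent rows: 2.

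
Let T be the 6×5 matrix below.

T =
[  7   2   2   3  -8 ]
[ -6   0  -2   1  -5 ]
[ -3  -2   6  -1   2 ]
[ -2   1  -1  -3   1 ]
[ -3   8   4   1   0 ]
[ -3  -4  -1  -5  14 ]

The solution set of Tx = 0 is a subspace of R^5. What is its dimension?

0

Row reduce to echelon form.
R2 ← R2 + (6/7)·R1: [0, 12/7, -2/7, 25/7, -83/7]
R3 ← R3 + (3/7)·R1: [0, -8/7, 48/7, 2/7, -10/7]
R4 ← R4 + (2/7)·R1: [0, 11/7, -3/7, -15/7, -9/7]
R5 ← R5 + (3/7)·R1: [0, 62/7, 34/7, 16/7, -24/7]
R6 ← R6 + (3/7)·R1: [0, -22/7, -1/7, -26/7, 74/7]
R3 ← R3 + (2/3)·R2: [0, 0, 20/3, 8/3, -28/3]
R4 ← R4 − (11/12)·R2: [0, 0, -1/6, -65/12, 115/12]
R5 ← R5 − (31/6)·R2: [0, 0, 19/3, -97/6, 347/6]
R6 ← R6 + (11/6)·R2: [0, 0, -2/3, 17/6, -67/6]
R4 ← R4 + (1/40)·R3: [0, 0, 0, -107/20, 187/20]
R5 ← R5 − (19/20)·R3: [0, 0, 0, -187/10, 667/10]
R6 ← R6 + (1/10)·R3: [0, 0, 0, 31/10, -121/10]
R5 ← R5 − (374/107)·R4: [0, 0, 0, 0, 3640/107]
R6 ← R6 + (62/107)·R4: [0, 0, 0, 0, -715/107]
R6 ← R6 + (11/56)·R5: [0, 0, 0, 0, 0]
5 nonzero rows, so rank(T) = 5.
T has 5 columns; by rank–nullity, nullity = 5 − 5 = 0.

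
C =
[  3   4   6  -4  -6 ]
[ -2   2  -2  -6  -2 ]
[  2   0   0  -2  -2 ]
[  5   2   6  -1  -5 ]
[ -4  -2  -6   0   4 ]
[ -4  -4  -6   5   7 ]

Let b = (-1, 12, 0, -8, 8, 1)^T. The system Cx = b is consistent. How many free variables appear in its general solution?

Row reduce the augmented matrix [C | b].
R2 ← R2 + (2/3)·R1: [0, 14/3, 2, -26/3, -6, 34/3]
R3 ← R3 − (2/3)·R1: [0, -8/3, -4, 2/3, 2, 2/3]
R4 ← R4 − (5/3)·R1: [0, -14/3, -4, 17/3, 5, -19/3]
R5 ← R5 + (4/3)·R1: [0, 10/3, 2, -16/3, -4, 20/3]
R6 ← R6 + (4/3)·R1: [0, 4/3, 2, -1/3, -1, -1/3]
R3 ← R3 + (4/7)·R2: [0, 0, -20/7, -30/7, -10/7, 50/7]
R4 ← R4 + R2: [0, 0, -2, -3, -1, 5]
R5 ← R5 − (5/7)·R2: [0, 0, 4/7, 6/7, 2/7, -10/7]
R6 ← R6 − (2/7)·R2: [0, 0, 10/7, 15/7, 5/7, -25/7]
R4 ← R4 − (7/10)·R3: [0, 0, 0, 0, 0, 0]
R5 ← R5 + (1/5)·R3: [0, 0, 0, 0, 0, 0]
R6 ← R6 + (1/2)·R3: [0, 0, 0, 0, 0, 0]
The echelon form has 3 nonzero rows, and every pivot lies in the first 5 columns, so rank(C) = rank([C|b]) = 3.
The system is consistent.
Free variables = (unknowns) − (rank) = 5 − 3 = 2.

2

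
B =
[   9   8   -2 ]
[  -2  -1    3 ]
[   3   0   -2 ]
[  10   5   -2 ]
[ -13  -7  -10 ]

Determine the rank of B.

Row reduce to echelon form.
R2 ← R2 + (2/9)·R1: [0, 7/9, 23/9]
R3 ← R3 − (1/3)·R1: [0, -8/3, -4/3]
R4 ← R4 − (10/9)·R1: [0, -35/9, 2/9]
R5 ← R5 + (13/9)·R1: [0, 41/9, -116/9]
R3 ← R3 + (24/7)·R2: [0, 0, 52/7]
R4 ← R4 + (5)·R2: [0, 0, 13]
R5 ← R5 − (41/7)·R2: [0, 0, -195/7]
R4 ← R4 − (7/4)·R3: [0, 0, 0]
R5 ← R5 + (15/4)·R3: [0, 0, 0]
Echelon form has 3 nonzero rows, so rank(B) = 3.

3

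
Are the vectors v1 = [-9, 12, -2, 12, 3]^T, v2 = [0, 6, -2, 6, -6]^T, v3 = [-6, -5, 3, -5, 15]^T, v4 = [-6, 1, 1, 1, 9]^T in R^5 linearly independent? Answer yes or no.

Form the matrix with these vectors as rows and row reduce.
R3 ← R3 − (2/3)·R1: [0, -13, 13/3, -13, 13]
R4 ← R4 − (2/3)·R1: [0, -7, 7/3, -7, 7]
R3 ← R3 + (13/6)·R2: [0, 0, 0, 0, 0]
R4 ← R4 + (7/6)·R2: [0, 0, 0, 0, 0]
2 nonzero rows, so the 4 vectors span a space of dimension 2.
Since 2 < 4, the vectors are linearly dependent.

no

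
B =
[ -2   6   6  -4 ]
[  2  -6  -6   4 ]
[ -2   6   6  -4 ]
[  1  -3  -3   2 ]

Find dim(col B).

1

Row reduce to echelon form.
R2 ← R2 + R1: [0, 0, 0, 0]
R3 ← R3 − R1: [0, 0, 0, 0]
R4 ← R4 + (1/2)·R1: [0, 0, 0, 0]
Echelon form has 1 nonzero row, so rank(B) = 1.
The column space has dimension equal to the rank: 1.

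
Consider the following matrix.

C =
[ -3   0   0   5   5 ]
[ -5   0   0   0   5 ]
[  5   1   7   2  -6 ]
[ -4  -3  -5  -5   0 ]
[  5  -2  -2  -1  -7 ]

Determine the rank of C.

Row reduce to echelon form.
R2 ← R2 − (5/3)·R1: [0, 0, 0, -25/3, -10/3]
R3 ← R3 + (5/3)·R1: [0, 1, 7, 31/3, 7/3]
R4 ← R4 − (4/3)·R1: [0, -3, -5, -35/3, -20/3]
R5 ← R5 + (5/3)·R1: [0, -2, -2, 22/3, 4/3]
Swap R2 ↔ R3
R4 ← R4 + (3)·R2: [0, 0, 16, 58/3, 1/3]
R5 ← R5 + (2)·R2: [0, 0, 12, 28, 6]
Swap R3 ↔ R4
R5 ← R5 − (3/4)·R3: [0, 0, 0, 27/2, 23/4]
R5 ← R5 + (81/50)·R4: [0, 0, 0, 0, 7/20]
Echelon form has 5 nonzero rows, so rank(C) = 5.

5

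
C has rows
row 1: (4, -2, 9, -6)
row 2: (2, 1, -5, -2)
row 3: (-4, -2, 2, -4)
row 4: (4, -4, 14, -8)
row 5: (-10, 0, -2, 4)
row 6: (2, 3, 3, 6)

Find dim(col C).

4

Row reduce to echelon form.
R2 ← R2 − (1/2)·R1: [0, 2, -19/2, 1]
R3 ← R3 + R1: [0, -4, 11, -10]
R4 ← R4 − R1: [0, -2, 5, -2]
R5 ← R5 + (5/2)·R1: [0, -5, 41/2, -11]
R6 ← R6 − (1/2)·R1: [0, 4, -3/2, 9]
R3 ← R3 + (2)·R2: [0, 0, -8, -8]
R4 ← R4 + R2: [0, 0, -9/2, -1]
R5 ← R5 + (5/2)·R2: [0, 0, -13/4, -17/2]
R6 ← R6 − (2)·R2: [0, 0, 35/2, 7]
R4 ← R4 − (9/16)·R3: [0, 0, 0, 7/2]
R5 ← R5 − (13/32)·R3: [0, 0, 0, -21/4]
R6 ← R6 + (35/16)·R3: [0, 0, 0, -21/2]
R5 ← R5 + (3/2)·R4: [0, 0, 0, 0]
R6 ← R6 + (3)·R4: [0, 0, 0, 0]
Echelon form has 4 nonzero rows, so rank(C) = 4.
The column space has dimension equal to the rank: 4.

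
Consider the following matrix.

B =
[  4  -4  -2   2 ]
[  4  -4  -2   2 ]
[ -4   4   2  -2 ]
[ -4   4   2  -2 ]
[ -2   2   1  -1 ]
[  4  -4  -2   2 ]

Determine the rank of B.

1

Row reduce to echelon form.
R2 ← R2 − R1: [0, 0, 0, 0]
R3 ← R3 + R1: [0, 0, 0, 0]
R4 ← R4 + R1: [0, 0, 0, 0]
R5 ← R5 + (1/2)·R1: [0, 0, 0, 0]
R6 ← R6 − R1: [0, 0, 0, 0]
Echelon form has 1 nonzero row, so rank(B) = 1.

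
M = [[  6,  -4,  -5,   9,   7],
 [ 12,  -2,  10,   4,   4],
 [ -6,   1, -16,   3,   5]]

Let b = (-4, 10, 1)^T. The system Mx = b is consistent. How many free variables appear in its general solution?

2

Row reduce the augmented matrix [M | b].
R2 ← R2 − (2)·R1: [0, 6, 20, -14, -10, 18]
R3 ← R3 + R1: [0, -3, -21, 12, 12, -3]
R3 ← R3 + (1/2)·R2: [0, 0, -11, 5, 7, 6]
The echelon form has 3 nonzero rows, and every pivot lies in the first 5 columns, so rank(M) = rank([M|b]) = 3.
The system is consistent.
Free variables = (unknowns) − (rank) = 5 − 3 = 2.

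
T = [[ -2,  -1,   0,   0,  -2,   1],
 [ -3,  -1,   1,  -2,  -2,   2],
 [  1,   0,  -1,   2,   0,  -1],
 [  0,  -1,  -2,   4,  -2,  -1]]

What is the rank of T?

Row reduce to echelon form.
R2 ← R2 − (3/2)·R1: [0, 1/2, 1, -2, 1, 1/2]
R3 ← R3 + (1/2)·R1: [0, -1/2, -1, 2, -1, -1/2]
R3 ← R3 + R2: [0, 0, 0, 0, 0, 0]
R4 ← R4 + (2)·R2: [0, 0, 0, 0, 0, 0]
Echelon form has 2 nonzero rows, so rank(T) = 2.

2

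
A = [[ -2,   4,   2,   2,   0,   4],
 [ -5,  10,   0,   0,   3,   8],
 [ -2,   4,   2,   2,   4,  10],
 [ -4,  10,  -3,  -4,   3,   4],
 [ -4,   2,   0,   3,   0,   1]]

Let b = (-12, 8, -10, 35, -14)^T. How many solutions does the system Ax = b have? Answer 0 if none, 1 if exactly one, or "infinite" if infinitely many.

infinite

Row reduce the augmented matrix [A | b].
R2 ← R2 − (5/2)·R1: [0, 0, -5, -5, 3, -2, 38]
R3 ← R3 − R1: [0, 0, 0, 0, 4, 6, 2]
R4 ← R4 − (2)·R1: [0, 2, -7, -8, 3, -4, 59]
R5 ← R5 − (2)·R1: [0, -6, -4, -1, 0, -7, 10]
Swap R2 ↔ R4
R5 ← R5 + (3)·R2: [0, 0, -25, -25, 9, -19, 187]
Swap R3 ↔ R4
R5 ← R5 − (5)·R3: [0, 0, 0, 0, -6, -9, -3]
R5 ← R5 + (3/2)·R4: [0, 0, 0, 0, 0, 0, 0]
The echelon form has 4 nonzero rows, and every pivot lies in the first 6 columns, so rank(A) = rank([A|b]) = 4.
The system is consistent.
rank = 4 < 6 unknowns, so there are infinitely many solutions.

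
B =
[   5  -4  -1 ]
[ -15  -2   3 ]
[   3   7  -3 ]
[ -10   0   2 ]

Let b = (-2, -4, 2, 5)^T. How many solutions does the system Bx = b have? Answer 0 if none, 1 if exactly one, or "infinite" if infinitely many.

Row reduce the augmented matrix [B | b].
R2 ← R2 + (3)·R1: [0, -14, 0, -10]
R3 ← R3 − (3/5)·R1: [0, 47/5, -12/5, 16/5]
R4 ← R4 + (2)·R1: [0, -8, 0, 1]
R3 ← R3 + (47/70)·R2: [0, 0, -12/5, -123/35]
R4 ← R4 − (4/7)·R2: [0, 0, 0, 47/7]
The echelon form has 4 nonzero rows; the last pivot sits in the augmented column, so rank(B) = 3 but rank([B|b]) = 4.
Since the ranks differ, the system is inconsistent.
It has no solutions.

0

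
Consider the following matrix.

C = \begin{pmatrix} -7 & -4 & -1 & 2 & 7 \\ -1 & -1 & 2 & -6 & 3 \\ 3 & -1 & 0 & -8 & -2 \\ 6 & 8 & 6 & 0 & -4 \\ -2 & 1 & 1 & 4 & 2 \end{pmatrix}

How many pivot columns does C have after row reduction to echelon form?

Row reduce to echelon form.
R2 ← R2 − (1/7)·R1: [0, -3/7, 15/7, -44/7, 2]
R3 ← R3 + (3/7)·R1: [0, -19/7, -3/7, -50/7, 1]
R4 ← R4 + (6/7)·R1: [0, 32/7, 36/7, 12/7, 2]
R5 ← R5 − (2/7)·R1: [0, 15/7, 9/7, 24/7, 0]
R3 ← R3 − (19/3)·R2: [0, 0, -14, 98/3, -35/3]
R4 ← R4 + (32/3)·R2: [0, 0, 28, -196/3, 70/3]
R5 ← R5 + (5)·R2: [0, 0, 12, -28, 10]
R4 ← R4 + (2)·R3: [0, 0, 0, 0, 0]
R5 ← R5 + (6/7)·R3: [0, 0, 0, 0, 0]
Echelon form has 3 nonzero rows, so rank(C) = 3.
Each nonzero row contributes one pivot column: 3 pivot columns.

3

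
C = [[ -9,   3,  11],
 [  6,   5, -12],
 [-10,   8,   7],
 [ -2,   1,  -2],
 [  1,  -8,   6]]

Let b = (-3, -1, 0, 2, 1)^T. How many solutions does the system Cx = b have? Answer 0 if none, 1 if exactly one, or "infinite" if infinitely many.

0

Row reduce the augmented matrix [C | b].
R2 ← R2 + (2/3)·R1: [0, 7, -14/3, -3]
R3 ← R3 − (10/9)·R1: [0, 14/3, -47/9, 10/3]
R4 ← R4 − (2/9)·R1: [0, 1/3, -40/9, 8/3]
R5 ← R5 + (1/9)·R1: [0, -23/3, 65/9, 2/3]
R3 ← R3 − (2/3)·R2: [0, 0, -19/9, 16/3]
R4 ← R4 − (1/21)·R2: [0, 0, -38/9, 59/21]
R5 ← R5 + (23/21)·R2: [0, 0, 19/9, -55/21]
R4 ← R4 − (2)·R3: [0, 0, 0, -55/7]
R5 ← R5 + R3: [0, 0, 0, 19/7]
R5 ← R5 + (19/55)·R4: [0, 0, 0, 0]
The echelon form has 4 nonzero rows; the last pivot sits in the augmented column, so rank(C) = 3 but rank([C|b]) = 4.
Since the ranks differ, the system is inconsistent.
It has no solutions.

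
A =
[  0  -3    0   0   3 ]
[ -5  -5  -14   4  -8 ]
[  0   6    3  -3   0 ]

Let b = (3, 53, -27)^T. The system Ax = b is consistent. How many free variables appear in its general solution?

Row reduce the augmented matrix [A | b].
Swap R1 ↔ R2
R3 ← R3 + (2)·R2: [0, 0, 3, -3, 6, -21]
The echelon form has 3 nonzero rows, and every pivot lies in the first 5 columns, so rank(A) = rank([A|b]) = 3.
The system is consistent.
Free variables = (unknowns) − (rank) = 5 − 3 = 2.

2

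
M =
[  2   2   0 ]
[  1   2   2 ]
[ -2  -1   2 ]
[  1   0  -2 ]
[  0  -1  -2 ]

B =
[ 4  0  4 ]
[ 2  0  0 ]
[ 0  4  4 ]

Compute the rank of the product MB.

First compute MB:
[[ 12,   0,   8],
 [  8,   8,  12],
 [-10,   8,   0],
 [  4,  -8,  -4],
 [ -2,  -8,  -8]]
Now row reduce the product.
R2 ← R2 − (2/3)·R1: [0, 8, 20/3]
R3 ← R3 + (5/6)·R1: [0, 8, 20/3]
R4 ← R4 − (1/3)·R1: [0, -8, -20/3]
R5 ← R5 + (1/6)·R1: [0, -8, -20/3]
R3 ← R3 − R2: [0, 0, 0]
R4 ← R4 + R2: [0, 0, 0]
R5 ← R5 + R2: [0, 0, 0]
2 nonzero rows, so rank(MB) = 2.

2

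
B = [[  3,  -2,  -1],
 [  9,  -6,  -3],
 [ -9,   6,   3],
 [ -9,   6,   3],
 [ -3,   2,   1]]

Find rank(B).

1

Row reduce to echelon form.
R2 ← R2 − (3)·R1: [0, 0, 0]
R3 ← R3 + (3)·R1: [0, 0, 0]
R4 ← R4 + (3)·R1: [0, 0, 0]
R5 ← R5 + R1: [0, 0, 0]
Echelon form has 1 nonzero row, so rank(B) = 1.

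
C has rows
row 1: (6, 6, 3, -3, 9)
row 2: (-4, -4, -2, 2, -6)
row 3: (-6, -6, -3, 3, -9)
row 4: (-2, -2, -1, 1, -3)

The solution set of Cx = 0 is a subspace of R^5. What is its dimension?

4

Row reduce to echelon form.
R2 ← R2 + (2/3)·R1: [0, 0, 0, 0, 0]
R3 ← R3 + R1: [0, 0, 0, 0, 0]
R4 ← R4 + (1/3)·R1: [0, 0, 0, 0, 0]
1 nonzero row, so rank(C) = 1.
C has 5 columns; by rank–nullity, nullity = 5 − 1 = 4.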